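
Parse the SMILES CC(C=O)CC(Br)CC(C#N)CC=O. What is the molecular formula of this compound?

C10H14BrNO2

Walk through each heavy atom and fill implicit hydrogens from standard valence (C 4, N 3, O 2, S 2, halogen 1):
  atom 1: C, bond orders sum to 1 (valence 4) → 3 H
  atom 2: C, bond orders sum to 3 (valence 4) → 1 H
  atom 3: C, bond orders sum to 3 (valence 4) → 1 H
  atom 4: O, bond orders sum to 2 (valence 2) → 0 H
  atom 5: C, bond orders sum to 2 (valence 4) → 2 H
  atom 6: C, bond orders sum to 3 (valence 4) → 1 H
  atom 7: Br (halogen, monovalent) → 0 H
  atom 8: C, bond orders sum to 2 (valence 4) → 2 H
  atom 9: C, bond orders sum to 3 (valence 4) → 1 H
  atom 10: C, bond orders sum to 4 (valence 4) → 0 H
  atom 11: N, bond orders sum to 3 (valence 3) → 0 H
  atom 12: C, bond orders sum to 2 (valence 4) → 2 H
  atom 13: C, bond orders sum to 3 (valence 4) → 1 H
  atom 14: O, bond orders sum to 2 (valence 2) → 0 H
Totals → C:10, H:14, Br:1, N:1, O:2.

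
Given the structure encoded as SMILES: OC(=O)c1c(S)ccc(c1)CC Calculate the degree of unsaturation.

5

Molecular formula: C9H10O2S.
DoU = (2C + 2 + N − H − X) / 2, where X is the halogen count and O/S are ignored.
    = (2·9 + 2 + 0 − 10 − 0) / 2 = 10 / 2 = 5.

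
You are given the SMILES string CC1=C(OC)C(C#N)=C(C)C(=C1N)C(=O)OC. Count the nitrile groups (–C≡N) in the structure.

The nitrile motif appears at heavy-atom position 7 in the SMILES.
Other groups present: 1 ester, 1 ether, 1 primary amine.
Nitrile count: 1.

1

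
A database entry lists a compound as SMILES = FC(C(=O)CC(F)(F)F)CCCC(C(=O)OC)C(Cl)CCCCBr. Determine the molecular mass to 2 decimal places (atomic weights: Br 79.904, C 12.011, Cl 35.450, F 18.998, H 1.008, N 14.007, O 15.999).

First, the molecular formula is C15H22BrClF4O3 (counting implicit H from valence).
  Br: 1 × 79.904 = 79.904
  C: 15 × 12.011 = 180.165
  Cl: 1 × 35.450 = 35.450
  F: 4 × 18.998 = 75.992
  H: 22 × 1.008 = 22.176
  O: 3 × 15.999 = 47.997
Sum: 1×79.904 + 15×12.011 + 1×35.450 + 4×18.998 + 22×1.008 + 3×15.999 = 441.684 → 441.68 g/mol.

441.68 g/mol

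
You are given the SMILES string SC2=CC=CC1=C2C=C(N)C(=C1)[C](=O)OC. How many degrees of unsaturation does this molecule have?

Molecular formula: C12H11NO2S.
DoU = (2C + 2 + N − H − X) / 2, where X is the halogen count and O/S are ignored.
    = (2·12 + 2 + 1 − 11 − 0) / 2 = 16 / 2 = 8.

8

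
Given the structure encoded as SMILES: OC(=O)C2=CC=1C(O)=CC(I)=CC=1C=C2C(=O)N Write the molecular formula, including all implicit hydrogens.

Walk through each heavy atom and fill implicit hydrogens from standard valence (C 4, N 3, O 2, S 2, halogen 1):
  atom 1: O, bond orders sum to 1 (valence 2) → 1 H
  atom 2: C, bond orders sum to 4 (valence 4) → 0 H
  atom 3: O, bond orders sum to 2 (valence 2) → 0 H
  atom 4: C, bond orders sum to 4 (valence 4) → 0 H
  atom 5: C, bond orders sum to 3 (valence 4) → 1 H
  atom 6: C, bond orders sum to 4 (valence 4) → 0 H
  atom 7: C, bond orders sum to 4 (valence 4) → 0 H
  atom 8: O, bond orders sum to 1 (valence 2) → 1 H
  atom 9: C, bond orders sum to 3 (valence 4) → 1 H
  atom 10: C, bond orders sum to 4 (valence 4) → 0 H
  atom 11: I (halogen, monovalent) → 0 H
  atom 12: C, bond orders sum to 3 (valence 4) → 1 H
  atom 13: C, bond orders sum to 4 (valence 4) → 0 H
  atom 14: C, bond orders sum to 3 (valence 4) → 1 H
  atom 15: C, bond orders sum to 4 (valence 4) → 0 H
  atom 16: C, bond orders sum to 4 (valence 4) → 0 H
  atom 17: O, bond orders sum to 2 (valence 2) → 0 H
  atom 18: N, bond orders sum to 1 (valence 3) → 2 H
Totals → C:12, H:8, I:1, N:1, O:4.
In Hill order: C12H8INO4.

C12H8INO4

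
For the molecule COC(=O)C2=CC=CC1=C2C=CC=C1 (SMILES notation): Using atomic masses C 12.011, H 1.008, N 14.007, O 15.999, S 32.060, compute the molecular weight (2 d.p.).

186.21 g/mol

First, the molecular formula is C12H10O2 (counting implicit H from valence).
  C: 12 × 12.011 = 144.132
  H: 10 × 1.008 = 10.080
  O: 2 × 15.999 = 31.998
Sum: 12×12.011 + 10×1.008 + 2×15.999 = 186.210 → 186.21 g/mol.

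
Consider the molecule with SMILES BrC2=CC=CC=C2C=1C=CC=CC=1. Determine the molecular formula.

Walk through each heavy atom and fill implicit hydrogens from standard valence (C 4, N 3, O 2, S 2, halogen 1):
  atom 1: Br (halogen, monovalent) → 0 H
  atom 2: C, bond orders sum to 4 (valence 4) → 0 H
  atom 3: C, bond orders sum to 3 (valence 4) → 1 H
  atom 4: C, bond orders sum to 3 (valence 4) → 1 H
  atom 5: C, bond orders sum to 3 (valence 4) → 1 H
  atom 6: C, bond orders sum to 3 (valence 4) → 1 H
  atom 7: C, bond orders sum to 4 (valence 4) → 0 H
  atom 8: C, bond orders sum to 4 (valence 4) → 0 H
  atom 9: C, bond orders sum to 3 (valence 4) → 1 H
  atom 10: C, bond orders sum to 3 (valence 4) → 1 H
  atom 11: C, bond orders sum to 3 (valence 4) → 1 H
  atom 12: C, bond orders sum to 3 (valence 4) → 1 H
  atom 13: C, bond orders sum to 3 (valence 4) → 1 H
Totals → C:12, H:9, Br:1.
In Hill order: C12H9Br.

C12H9Br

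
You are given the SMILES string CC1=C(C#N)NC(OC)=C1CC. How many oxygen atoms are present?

Scan the SMILES for O atoms (remember two-letter symbols like Cl and Br are single atoms).
Oxygen count: 1.

1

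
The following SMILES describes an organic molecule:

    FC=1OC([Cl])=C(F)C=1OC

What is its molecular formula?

C5H3ClF2O2

Walk through each heavy atom and fill implicit hydrogens from standard valence (C 4, N 3, O 2, S 2, halogen 1):
  atom 1: F (halogen, monovalent) → 0 H
  atom 2: C, bond orders sum to 4 (valence 4) → 0 H
  atom 3: O, bond orders sum to 2 (valence 2) → 0 H
  atom 4: C, bond orders sum to 4 (valence 4) → 0 H
  atom 5: Cl with explicit H count 0
  atom 6: C, bond orders sum to 4 (valence 4) → 0 H
  atom 7: F (halogen, monovalent) → 0 H
  atom 8: C, bond orders sum to 4 (valence 4) → 0 H
  atom 9: O, bond orders sum to 2 (valence 2) → 0 H
  atom 10: C, bond orders sum to 1 (valence 4) → 3 H
Totals → C:5, H:3, Cl:1, F:2, O:2.
In Hill order: C5H3ClF2O2.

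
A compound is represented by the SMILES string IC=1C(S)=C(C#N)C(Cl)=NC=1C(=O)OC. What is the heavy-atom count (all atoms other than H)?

Every atom symbol written in the SMILES (organic subset) is one heavy atom; implicit H are not written.
Heavy atoms by element → C:8, Cl:1, I:1, N:2, O:2, S:1.
Total: 15.

15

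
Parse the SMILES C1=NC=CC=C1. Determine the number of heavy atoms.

6

Every atom symbol written in the SMILES (organic subset) is one heavy atom; implicit H are not written.
Heavy atoms by element → C:5, N:1.
Total: 6.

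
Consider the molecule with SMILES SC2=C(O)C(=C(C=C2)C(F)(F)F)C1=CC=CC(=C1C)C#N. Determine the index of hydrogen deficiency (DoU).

10

Degree of unsaturation = (number of rings) + (number of π bonds).
Ring closures in the SMILES: 2.
π bonds: 6 double bonds (each 1 DoU), 1 triple bond (each 2 DoU) → 8 DoU from unsaturation.
Total DoU = 2 + 8 = 10.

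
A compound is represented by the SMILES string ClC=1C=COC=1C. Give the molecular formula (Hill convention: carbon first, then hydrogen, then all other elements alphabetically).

Walk through each heavy atom and fill implicit hydrogens from standard valence (C 4, N 3, O 2, S 2, halogen 1):
  atom 1: Cl (halogen, monovalent) → 0 H
  atom 2: C, bond orders sum to 4 (valence 4) → 0 H
  atom 3: C, bond orders sum to 3 (valence 4) → 1 H
  atom 4: C, bond orders sum to 3 (valence 4) → 1 H
  atom 5: O, bond orders sum to 2 (valence 2) → 0 H
  atom 6: C, bond orders sum to 4 (valence 4) → 0 H
  atom 7: C, bond orders sum to 1 (valence 4) → 3 H
Totals → C:5, H:5, Cl:1, O:1.
In Hill order: C5H5ClO.

C5H5ClO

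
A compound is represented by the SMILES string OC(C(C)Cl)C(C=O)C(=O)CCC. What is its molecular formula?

C9H15ClO3

Walk through each heavy atom and fill implicit hydrogens from standard valence (C 4, N 3, O 2, S 2, halogen 1):
  atom 1: O, bond orders sum to 1 (valence 2) → 1 H
  atom 2: C, bond orders sum to 3 (valence 4) → 1 H
  atom 3: C, bond orders sum to 3 (valence 4) → 1 H
  atom 4: C, bond orders sum to 1 (valence 4) → 3 H
  atom 5: Cl (halogen, monovalent) → 0 H
  atom 6: C, bond orders sum to 3 (valence 4) → 1 H
  atom 7: C, bond orders sum to 3 (valence 4) → 1 H
  atom 8: O, bond orders sum to 2 (valence 2) → 0 H
  atom 9: C, bond orders sum to 4 (valence 4) → 0 H
  atom 10: O, bond orders sum to 2 (valence 2) → 0 H
  atom 11: C, bond orders sum to 2 (valence 4) → 2 H
  atom 12: C, bond orders sum to 2 (valence 4) → 2 H
  atom 13: C, bond orders sum to 1 (valence 4) → 3 H
Totals → C:9, H:15, Cl:1, O:3.
In Hill order: C9H15ClO3.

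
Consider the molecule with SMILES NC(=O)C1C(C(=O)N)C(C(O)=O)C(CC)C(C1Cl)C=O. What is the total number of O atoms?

5

Scan the SMILES for O atoms (remember two-letter symbols like Cl and Br are single atoms).
Oxygen count: 5.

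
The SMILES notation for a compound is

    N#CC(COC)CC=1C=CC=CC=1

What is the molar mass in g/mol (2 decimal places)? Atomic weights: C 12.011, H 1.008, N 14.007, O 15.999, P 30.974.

175.23 g/mol

First, the molecular formula is C11H13NO (counting implicit H from valence).
  C: 11 × 12.011 = 132.121
  H: 13 × 1.008 = 13.104
  N: 1 × 14.007 = 14.007
  O: 1 × 15.999 = 15.999
Sum: 11×12.011 + 13×1.008 + 1×14.007 + 1×15.999 = 175.231 → 175.23 g/mol.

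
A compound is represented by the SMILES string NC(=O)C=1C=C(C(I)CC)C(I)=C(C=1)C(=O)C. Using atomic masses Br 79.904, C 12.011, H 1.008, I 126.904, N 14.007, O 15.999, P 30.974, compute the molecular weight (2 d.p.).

457.05 g/mol

First, the molecular formula is C12H13I2NO2 (counting implicit H from valence).
  C: 12 × 12.011 = 144.132
  H: 13 × 1.008 = 13.104
  I: 2 × 126.904 = 253.808
  N: 1 × 14.007 = 14.007
  O: 2 × 15.999 = 31.998
Sum: 12×12.011 + 13×1.008 + 2×126.904 + 1×14.007 + 2×15.999 = 457.049 → 457.05 g/mol.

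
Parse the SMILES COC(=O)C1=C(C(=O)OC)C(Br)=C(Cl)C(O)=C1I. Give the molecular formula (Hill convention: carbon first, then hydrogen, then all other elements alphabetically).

C10H7BrClIO5

Walk through each heavy atom and fill implicit hydrogens from standard valence (C 4, N 3, O 2, S 2, halogen 1):
  atom 1: C, bond orders sum to 1 (valence 4) → 3 H
  atom 2: O, bond orders sum to 2 (valence 2) → 0 H
  atom 3: C, bond orders sum to 4 (valence 4) → 0 H
  atom 4: O, bond orders sum to 2 (valence 2) → 0 H
  atom 5: C, bond orders sum to 4 (valence 4) → 0 H
  atom 6: C, bond orders sum to 4 (valence 4) → 0 H
  atom 7: C, bond orders sum to 4 (valence 4) → 0 H
  atom 8: O, bond orders sum to 2 (valence 2) → 0 H
  atom 9: O, bond orders sum to 2 (valence 2) → 0 H
  atom 10: C, bond orders sum to 1 (valence 4) → 3 H
  atom 11: C, bond orders sum to 4 (valence 4) → 0 H
  atom 12: Br (halogen, monovalent) → 0 H
  atom 13: C, bond orders sum to 4 (valence 4) → 0 H
  atom 14: Cl (halogen, monovalent) → 0 H
  atom 15: C, bond orders sum to 4 (valence 4) → 0 H
  atom 16: O, bond orders sum to 1 (valence 2) → 1 H
  atom 17: C, bond orders sum to 4 (valence 4) → 0 H
  atom 18: I (halogen, monovalent) → 0 H
Totals → C:10, H:7, Br:1, Cl:1, I:1, O:5.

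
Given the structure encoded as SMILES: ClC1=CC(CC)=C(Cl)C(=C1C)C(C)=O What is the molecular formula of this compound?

Walk through each heavy atom and fill implicit hydrogens from standard valence (C 4, N 3, O 2, S 2, halogen 1):
  atom 1: Cl (halogen, monovalent) → 0 H
  atom 2: C, bond orders sum to 4 (valence 4) → 0 H
  atom 3: C, bond orders sum to 3 (valence 4) → 1 H
  atom 4: C, bond orders sum to 4 (valence 4) → 0 H
  atom 5: C, bond orders sum to 2 (valence 4) → 2 H
  atom 6: C, bond orders sum to 1 (valence 4) → 3 H
  atom 7: C, bond orders sum to 4 (valence 4) → 0 H
  atom 8: Cl (halogen, monovalent) → 0 H
  atom 9: C, bond orders sum to 4 (valence 4) → 0 H
  atom 10: C, bond orders sum to 4 (valence 4) → 0 H
  atom 11: C, bond orders sum to 1 (valence 4) → 3 H
  atom 12: C, bond orders sum to 4 (valence 4) → 0 H
  atom 13: C, bond orders sum to 1 (valence 4) → 3 H
  atom 14: O, bond orders sum to 2 (valence 2) → 0 H
Totals → C:11, H:12, Cl:2, O:1.
In Hill order: C11H12Cl2O.

C11H12Cl2O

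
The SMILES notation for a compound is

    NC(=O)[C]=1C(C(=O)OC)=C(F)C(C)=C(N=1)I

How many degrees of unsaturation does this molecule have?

Degree of unsaturation = (number of rings) + (number of π bonds).
Ring closures in the SMILES: 1.
π bonds: 5 double bonds (each 1 DoU) → 5 DoU from unsaturation.
Total DoU = 1 + 5 = 6.

6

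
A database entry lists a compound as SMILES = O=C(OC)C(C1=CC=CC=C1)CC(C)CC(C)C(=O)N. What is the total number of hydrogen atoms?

23

Walk through each heavy atom and fill implicit hydrogens from standard valence (C 4, N 3, O 2, S 2, halogen 1):
  atom 1: O, bond orders sum to 2 (valence 2) → 0 H
  atom 2: C, bond orders sum to 4 (valence 4) → 0 H
  atom 3: O, bond orders sum to 2 (valence 2) → 0 H
  atom 4: C, bond orders sum to 1 (valence 4) → 3 H
  atom 5: C, bond orders sum to 3 (valence 4) → 1 H
  atom 6: C, bond orders sum to 4 (valence 4) → 0 H
  atom 7: C, bond orders sum to 3 (valence 4) → 1 H
  atom 8: C, bond orders sum to 3 (valence 4) → 1 H
  atom 9: C, bond orders sum to 3 (valence 4) → 1 H
  atom 10: C, bond orders sum to 3 (valence 4) → 1 H
  atom 11: C, bond orders sum to 3 (valence 4) → 1 H
  atom 12: C, bond orders sum to 2 (valence 4) → 2 H
  atom 13: C, bond orders sum to 3 (valence 4) → 1 H
  atom 14: C, bond orders sum to 1 (valence 4) → 3 H
  atom 15: C, bond orders sum to 2 (valence 4) → 2 H
  atom 16: C, bond orders sum to 3 (valence 4) → 1 H
  atom 17: C, bond orders sum to 1 (valence 4) → 3 H
  atom 18: C, bond orders sum to 4 (valence 4) → 0 H
  atom 19: O, bond orders sum to 2 (valence 2) → 0 H
  atom 20: N, bond orders sum to 1 (valence 3) → 2 H
Total hydrogens: 23.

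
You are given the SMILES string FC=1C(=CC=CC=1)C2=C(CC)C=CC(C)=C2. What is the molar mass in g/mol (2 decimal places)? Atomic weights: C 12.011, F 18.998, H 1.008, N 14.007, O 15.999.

First, the molecular formula is C15H15F (counting implicit H from valence).
  C: 15 × 12.011 = 180.165
  F: 1 × 18.998 = 18.998
  H: 15 × 1.008 = 15.120
Sum: 15×12.011 + 1×18.998 + 15×1.008 = 214.283 → 214.28 g/mol.

214.28 g/mol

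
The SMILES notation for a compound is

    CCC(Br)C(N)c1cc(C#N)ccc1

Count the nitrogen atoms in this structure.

2

Scan the SMILES for N atoms (remember two-letter symbols like Cl and Br are single atoms).
Nitrogen count: 2.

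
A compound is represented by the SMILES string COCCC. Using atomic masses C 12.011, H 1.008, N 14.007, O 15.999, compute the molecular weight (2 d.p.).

74.12 g/mol

First, the molecular formula is C4H10O (counting implicit H from valence).
  C: 4 × 12.011 = 48.044
  H: 10 × 1.008 = 10.080
  O: 1 × 15.999 = 15.999
Sum: 4×12.011 + 10×1.008 + 1×15.999 = 74.123 → 74.12 g/mol.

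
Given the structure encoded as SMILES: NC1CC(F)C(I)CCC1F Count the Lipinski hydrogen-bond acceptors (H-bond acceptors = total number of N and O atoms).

N atoms: 1; O atoms: 0.
Lipinski HBA = 1 + 0 = 1.

1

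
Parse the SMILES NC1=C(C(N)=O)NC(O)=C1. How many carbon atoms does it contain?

Count every carbon token in the SMILES (each C, including those in ring-closure positions and inside branches).
Carbon count: 5.

5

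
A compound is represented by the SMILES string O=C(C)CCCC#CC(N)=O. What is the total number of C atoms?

Count every carbon token in the SMILES (each C, including those in ring-closure positions and inside branches).
Carbon count: 8.

8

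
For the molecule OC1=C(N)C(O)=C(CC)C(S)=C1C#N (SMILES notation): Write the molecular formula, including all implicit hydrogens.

Walk through each heavy atom and fill implicit hydrogens from standard valence (C 4, N 3, O 2, S 2, halogen 1):
  atom 1: O, bond orders sum to 1 (valence 2) → 1 H
  atom 2: C, bond orders sum to 4 (valence 4) → 0 H
  atom 3: C, bond orders sum to 4 (valence 4) → 0 H
  atom 4: N, bond orders sum to 1 (valence 3) → 2 H
  atom 5: C, bond orders sum to 4 (valence 4) → 0 H
  atom 6: O, bond orders sum to 1 (valence 2) → 1 H
  atom 7: C, bond orders sum to 4 (valence 4) → 0 H
  atom 8: C, bond orders sum to 2 (valence 4) → 2 H
  atom 9: C, bond orders sum to 1 (valence 4) → 3 H
  atom 10: C, bond orders sum to 4 (valence 4) → 0 H
  atom 11: S, bond orders sum to 1 (valence 2) → 1 H
  atom 12: C, bond orders sum to 4 (valence 4) → 0 H
  atom 13: C, bond orders sum to 4 (valence 4) → 0 H
  atom 14: N, bond orders sum to 3 (valence 3) → 0 H
Totals → C:9, H:10, N:2, O:2, S:1.
In Hill order: C9H10N2O2S.

C9H10N2O2S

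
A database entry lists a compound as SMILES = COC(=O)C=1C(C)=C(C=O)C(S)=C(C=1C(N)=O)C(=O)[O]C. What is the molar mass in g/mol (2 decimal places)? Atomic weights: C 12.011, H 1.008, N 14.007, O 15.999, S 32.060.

311.31 g/mol

First, the molecular formula is C13H13NO6S (counting implicit H from valence).
  C: 13 × 12.011 = 156.143
  H: 13 × 1.008 = 13.104
  N: 1 × 14.007 = 14.007
  O: 6 × 15.999 = 95.994
  S: 1 × 32.060 = 32.060
Sum: 13×12.011 + 13×1.008 + 1×14.007 + 6×15.999 + 1×32.060 = 311.308 → 311.31 g/mol.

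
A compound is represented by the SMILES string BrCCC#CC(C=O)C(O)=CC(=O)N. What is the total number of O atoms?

Scan the SMILES for O atoms (remember two-letter symbols like Cl and Br are single atoms).
Oxygen count: 3.

3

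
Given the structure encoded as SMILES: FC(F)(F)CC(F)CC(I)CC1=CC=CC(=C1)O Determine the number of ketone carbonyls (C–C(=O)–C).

Scan the SMILES for the ketone motif — none present.
Groups that are present: 1 hydroxyl.

0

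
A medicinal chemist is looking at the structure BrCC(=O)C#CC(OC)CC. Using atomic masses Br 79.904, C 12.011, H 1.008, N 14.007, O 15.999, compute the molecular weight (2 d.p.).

First, the molecular formula is C8H11BrO2 (counting implicit H from valence).
  Br: 1 × 79.904 = 79.904
  C: 8 × 12.011 = 96.088
  H: 11 × 1.008 = 11.088
  O: 2 × 15.999 = 31.998
Sum: 1×79.904 + 8×12.011 + 11×1.008 + 2×15.999 = 219.078 → 219.08 g/mol.

219.08 g/mol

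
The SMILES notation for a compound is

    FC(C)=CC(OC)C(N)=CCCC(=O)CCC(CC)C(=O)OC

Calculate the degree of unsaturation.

Degree of unsaturation = (number of rings) + (number of π bonds).
Ring closures in the SMILES: 0.
π bonds: 4 double bonds (each 1 DoU) → 4 DoU from unsaturation.
Total DoU = 0 + 4 = 4.

4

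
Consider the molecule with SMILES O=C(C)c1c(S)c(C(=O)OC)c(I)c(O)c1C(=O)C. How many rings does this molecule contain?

In SMILES, each pair of matching ring-closure digits denotes one ring-closing bond; the number of such bonds equals the number of independent rings.
Ring-closure bonds here: 1.

1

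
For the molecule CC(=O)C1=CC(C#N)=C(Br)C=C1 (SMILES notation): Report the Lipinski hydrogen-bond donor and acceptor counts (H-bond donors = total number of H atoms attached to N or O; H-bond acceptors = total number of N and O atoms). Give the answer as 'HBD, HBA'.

0, 2

Donors: find every N or O and count the H atoms it carries.
  atom 3 (O): bond orders sum to 2 → 0 H
  atom 8 (N): bond orders sum to 3 → 0 H
Lipinski HBD = 0.
Acceptors: N atoms = 1, O atoms = 1 → HBA = 2.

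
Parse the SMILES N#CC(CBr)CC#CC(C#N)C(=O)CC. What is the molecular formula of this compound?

Walk through each heavy atom and fill implicit hydrogens from standard valence (C 4, N 3, O 2, S 2, halogen 1):
  atom 1: N, bond orders sum to 3 (valence 3) → 0 H
  atom 2: C, bond orders sum to 4 (valence 4) → 0 H
  atom 3: C, bond orders sum to 3 (valence 4) → 1 H
  atom 4: C, bond orders sum to 2 (valence 4) → 2 H
  atom 5: Br (halogen, monovalent) → 0 H
  atom 6: C, bond orders sum to 2 (valence 4) → 2 H
  atom 7: C, bond orders sum to 4 (valence 4) → 0 H
  atom 8: C, bond orders sum to 4 (valence 4) → 0 H
  atom 9: C, bond orders sum to 3 (valence 4) → 1 H
  atom 10: C, bond orders sum to 4 (valence 4) → 0 H
  atom 11: N, bond orders sum to 3 (valence 3) → 0 H
  atom 12: C, bond orders sum to 4 (valence 4) → 0 H
  atom 13: O, bond orders sum to 2 (valence 2) → 0 H
  atom 14: C, bond orders sum to 2 (valence 4) → 2 H
  atom 15: C, bond orders sum to 1 (valence 4) → 3 H
Totals → C:11, H:11, Br:1, N:2, O:1.

C11H11BrN2O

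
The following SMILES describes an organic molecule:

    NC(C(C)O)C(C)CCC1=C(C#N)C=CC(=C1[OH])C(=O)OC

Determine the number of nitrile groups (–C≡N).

The nitrile motif appears at heavy-atom position 12 in the SMILES.
Other groups present: 1 ester, 2 hydroxyl, 1 primary amine.
Nitrile count: 1.

1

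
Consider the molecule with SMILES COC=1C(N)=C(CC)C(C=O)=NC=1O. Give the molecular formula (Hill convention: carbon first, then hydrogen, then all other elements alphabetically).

C9H12N2O3

Walk through each heavy atom and fill implicit hydrogens from standard valence (C 4, N 3, O 2, S 2, halogen 1):
  atom 1: C, bond orders sum to 1 (valence 4) → 3 H
  atom 2: O, bond orders sum to 2 (valence 2) → 0 H
  atom 3: C, bond orders sum to 4 (valence 4) → 0 H
  atom 4: C, bond orders sum to 4 (valence 4) → 0 H
  atom 5: N, bond orders sum to 1 (valence 3) → 2 H
  atom 6: C, bond orders sum to 4 (valence 4) → 0 H
  atom 7: C, bond orders sum to 2 (valence 4) → 2 H
  atom 8: C, bond orders sum to 1 (valence 4) → 3 H
  atom 9: C, bond orders sum to 4 (valence 4) → 0 H
  atom 10: C, bond orders sum to 3 (valence 4) → 1 H
  atom 11: O, bond orders sum to 2 (valence 2) → 0 H
  atom 12: N, bond orders sum to 3 (valence 3) → 0 H
  atom 13: C, bond orders sum to 4 (valence 4) → 0 H
  atom 14: O, bond orders sum to 1 (valence 2) → 1 H
Totals → C:9, H:12, N:2, O:3.
In Hill order: C9H12N2O3.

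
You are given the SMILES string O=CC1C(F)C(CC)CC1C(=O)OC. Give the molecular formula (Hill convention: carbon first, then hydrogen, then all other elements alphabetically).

C10H15FO3

Walk through each heavy atom and fill implicit hydrogens from standard valence (C 4, N 3, O 2, S 2, halogen 1):
  atom 1: O, bond orders sum to 2 (valence 2) → 0 H
  atom 2: C, bond orders sum to 3 (valence 4) → 1 H
  atom 3: C, bond orders sum to 3 (valence 4) → 1 H
  atom 4: C, bond orders sum to 3 (valence 4) → 1 H
  atom 5: F (halogen, monovalent) → 0 H
  atom 6: C, bond orders sum to 3 (valence 4) → 1 H
  atom 7: C, bond orders sum to 2 (valence 4) → 2 H
  atom 8: C, bond orders sum to 1 (valence 4) → 3 H
  atom 9: C, bond orders sum to 2 (valence 4) → 2 H
  atom 10: C, bond orders sum to 3 (valence 4) → 1 H
  atom 11: C, bond orders sum to 4 (valence 4) → 0 H
  atom 12: O, bond orders sum to 2 (valence 2) → 0 H
  atom 13: O, bond orders sum to 2 (valence 2) → 0 H
  atom 14: C, bond orders sum to 1 (valence 4) → 3 H
Totals → C:10, H:15, F:1, O:3.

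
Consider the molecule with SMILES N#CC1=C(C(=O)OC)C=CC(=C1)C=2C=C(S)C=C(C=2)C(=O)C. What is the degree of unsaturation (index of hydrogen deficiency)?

12

Degree of unsaturation = (number of rings) + (number of π bonds).
Ring closures in the SMILES: 2.
π bonds: 8 double bonds (each 1 DoU), 1 triple bond (each 2 DoU) → 10 DoU from unsaturation.
Total DoU = 2 + 10 = 12.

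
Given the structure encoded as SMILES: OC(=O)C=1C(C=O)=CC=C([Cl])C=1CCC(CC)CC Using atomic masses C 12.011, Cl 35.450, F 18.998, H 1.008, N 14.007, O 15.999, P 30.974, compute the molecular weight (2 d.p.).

282.76 g/mol

First, the molecular formula is C15H19ClO3 (counting implicit H from valence).
  C: 15 × 12.011 = 180.165
  Cl: 1 × 35.450 = 35.450
  H: 19 × 1.008 = 19.152
  O: 3 × 15.999 = 47.997
Sum: 15×12.011 + 1×35.450 + 19×1.008 + 3×15.999 = 282.764 → 282.76 g/mol.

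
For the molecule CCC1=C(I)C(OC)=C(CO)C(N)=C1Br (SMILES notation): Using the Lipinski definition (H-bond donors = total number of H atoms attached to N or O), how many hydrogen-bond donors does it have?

Donors: find every N or O and count the H atoms it carries.
  atom 7 (O): bond orders sum to 2 → 0 H
  atom 11 (O): bond orders sum to 1 → 1 H
  atom 13 (N): bond orders sum to 1 → 2 H
Lipinski HBD = 3.

3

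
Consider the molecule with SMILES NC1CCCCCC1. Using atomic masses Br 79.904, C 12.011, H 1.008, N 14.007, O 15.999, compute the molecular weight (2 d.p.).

113.20 g/mol

First, the molecular formula is C7H15N (counting implicit H from valence).
  C: 7 × 12.011 = 84.077
  H: 15 × 1.008 = 15.120
  N: 1 × 14.007 = 14.007
Sum: 7×12.011 + 15×1.008 + 1×14.007 = 113.204 → 113.20 g/mol.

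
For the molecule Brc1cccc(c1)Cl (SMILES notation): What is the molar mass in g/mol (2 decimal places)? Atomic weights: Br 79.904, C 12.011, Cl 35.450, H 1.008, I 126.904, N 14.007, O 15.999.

First, the molecular formula is C6H4BrCl (counting implicit H from valence).
  Br: 1 × 79.904 = 79.904
  C: 6 × 12.011 = 72.066
  Cl: 1 × 35.450 = 35.450
  H: 4 × 1.008 = 4.032
Sum: 1×79.904 + 6×12.011 + 1×35.450 + 4×1.008 = 191.452 → 191.45 g/mol.

191.45 g/mol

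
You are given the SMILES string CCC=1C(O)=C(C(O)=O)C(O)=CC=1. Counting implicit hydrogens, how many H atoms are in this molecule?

10

Walk through each heavy atom and fill implicit hydrogens from standard valence (C 4, N 3, O 2, S 2, halogen 1):
  atom 1: C, bond orders sum to 1 (valence 4) → 3 H
  atom 2: C, bond orders sum to 2 (valence 4) → 2 H
  atom 3: C, bond orders sum to 4 (valence 4) → 0 H
  atom 4: C, bond orders sum to 4 (valence 4) → 0 H
  atom 5: O, bond orders sum to 1 (valence 2) → 1 H
  atom 6: C, bond orders sum to 4 (valence 4) → 0 H
  atom 7: C, bond orders sum to 4 (valence 4) → 0 H
  atom 8: O, bond orders sum to 1 (valence 2) → 1 H
  atom 9: O, bond orders sum to 2 (valence 2) → 0 H
  atom 10: C, bond orders sum to 4 (valence 4) → 0 H
  atom 11: O, bond orders sum to 1 (valence 2) → 1 H
  atom 12: C, bond orders sum to 3 (valence 4) → 1 H
  atom 13: C, bond orders sum to 3 (valence 4) → 1 H
Total hydrogens: 10.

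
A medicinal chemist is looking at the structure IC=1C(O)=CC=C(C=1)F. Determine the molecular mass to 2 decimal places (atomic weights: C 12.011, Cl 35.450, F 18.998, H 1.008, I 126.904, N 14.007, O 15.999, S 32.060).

First, the molecular formula is C6H4FIO (counting implicit H from valence).
  C: 6 × 12.011 = 72.066
  F: 1 × 18.998 = 18.998
  H: 4 × 1.008 = 4.032
  I: 1 × 126.904 = 126.904
  O: 1 × 15.999 = 15.999
Sum: 6×12.011 + 1×18.998 + 4×1.008 + 1×126.904 + 1×15.999 = 237.999 → 238.00 g/mol.

238.00 g/mol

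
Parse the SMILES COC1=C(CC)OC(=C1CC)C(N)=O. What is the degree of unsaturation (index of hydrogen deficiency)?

Molecular formula: C10H15NO3.
DoU = (2C + 2 + N − H − X) / 2, where X is the halogen count and O/S are ignored.
    = (2·10 + 2 + 1 − 15 − 0) / 2 = 8 / 2 = 4.

4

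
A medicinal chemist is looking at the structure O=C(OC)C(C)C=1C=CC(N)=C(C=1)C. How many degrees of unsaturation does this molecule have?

5

Molecular formula: C11H15NO2.
DoU = (2C + 2 + N − H − X) / 2, where X is the halogen count and O/S are ignored.
    = (2·11 + 2 + 1 − 15 − 0) / 2 = 10 / 2 = 5.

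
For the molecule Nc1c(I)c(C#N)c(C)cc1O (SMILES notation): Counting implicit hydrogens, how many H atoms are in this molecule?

Walk through each heavy atom and fill implicit hydrogens from standard valence (C 4, N 3, O 2, S 2, halogen 1); for lowercase aromatic atoms, an aromatic c carries 1 H when it has two neighbours and 0 H with three, and aromatic n carries 0 H:
  atom 1: N, bond orders sum to 1 (valence 3) → 2 H
  atom 2: aromatic c, 3 neighbours → 0 H
  atom 3: aromatic c, 3 neighbours → 0 H
  atom 4: I (halogen, monovalent) → 0 H
  atom 5: aromatic c, 3 neighbours → 0 H
  atom 6: C, bond orders sum to 4 (valence 4) → 0 H
  atom 7: N, bond orders sum to 3 (valence 3) → 0 H
  atom 8: aromatic c, 3 neighbours → 0 H
  atom 9: C, bond orders sum to 1 (valence 4) → 3 H
  atom 10: aromatic c, 2 neighbours → 1 H
  atom 11: aromatic c, 3 neighbours → 0 H
  atom 12: O, bond orders sum to 1 (valence 2) → 1 H
Total hydrogens: 7.

7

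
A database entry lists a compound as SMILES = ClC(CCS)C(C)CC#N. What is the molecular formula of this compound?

Walk through each heavy atom and fill implicit hydrogens from standard valence (C 4, N 3, O 2, S 2, halogen 1):
  atom 1: Cl (halogen, monovalent) → 0 H
  atom 2: C, bond orders sum to 3 (valence 4) → 1 H
  atom 3: C, bond orders sum to 2 (valence 4) → 2 H
  atom 4: C, bond orders sum to 2 (valence 4) → 2 H
  atom 5: S, bond orders sum to 1 (valence 2) → 1 H
  atom 6: C, bond orders sum to 3 (valence 4) → 1 H
  atom 7: C, bond orders sum to 1 (valence 4) → 3 H
  atom 8: C, bond orders sum to 2 (valence 4) → 2 H
  atom 9: C, bond orders sum to 4 (valence 4) → 0 H
  atom 10: N, bond orders sum to 3 (valence 3) → 0 H
Totals → C:7, H:12, Cl:1, N:1, S:1.

C7H12ClNS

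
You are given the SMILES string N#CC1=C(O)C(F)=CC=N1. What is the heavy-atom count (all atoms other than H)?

10

Every atom symbol written in the SMILES (organic subset) is one heavy atom; implicit H are not written.
Heavy atoms by element → C:6, F:1, N:2, O:1.
Total: 10.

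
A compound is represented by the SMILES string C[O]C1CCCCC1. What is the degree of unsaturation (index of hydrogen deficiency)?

1

Molecular formula: C7H14O.
DoU = (2C + 2 + N − H − X) / 2, where X is the halogen count and O/S are ignored.
    = (2·7 + 2 + 0 − 14 − 0) / 2 = 2 / 2 = 1.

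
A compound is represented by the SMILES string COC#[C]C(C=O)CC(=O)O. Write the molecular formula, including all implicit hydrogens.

C7H8O4

Walk through each heavy atom and fill implicit hydrogens from standard valence (C 4, N 3, O 2, S 2, halogen 1):
  atom 1: C, bond orders sum to 1 (valence 4) → 3 H
  atom 2: O, bond orders sum to 2 (valence 2) → 0 H
  atom 3: C, bond orders sum to 4 (valence 4) → 0 H
  atom 4: C with explicit H count 0
  atom 5: C, bond orders sum to 3 (valence 4) → 1 H
  atom 6: C, bond orders sum to 3 (valence 4) → 1 H
  atom 7: O, bond orders sum to 2 (valence 2) → 0 H
  atom 8: C, bond orders sum to 2 (valence 4) → 2 H
  atom 9: C, bond orders sum to 4 (valence 4) → 0 H
  atom 10: O, bond orders sum to 2 (valence 2) → 0 H
  atom 11: O, bond orders sum to 1 (valence 2) → 1 H
Totals → C:7, H:8, O:4.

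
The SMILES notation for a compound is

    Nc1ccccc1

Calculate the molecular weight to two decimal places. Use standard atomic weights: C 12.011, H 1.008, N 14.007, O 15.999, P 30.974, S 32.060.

First, the molecular formula is C6H7N (counting implicit H from valence).
  C: 6 × 12.011 = 72.066
  H: 7 × 1.008 = 7.056
  N: 1 × 14.007 = 14.007
Sum: 6×12.011 + 7×1.008 + 1×14.007 = 93.129 → 93.13 g/mol.

93.13 g/mol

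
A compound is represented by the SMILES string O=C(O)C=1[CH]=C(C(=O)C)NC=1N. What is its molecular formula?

Walk through each heavy atom and fill implicit hydrogens from standard valence (C 4, N 3, O 2, S 2, halogen 1):
  atom 1: O, bond orders sum to 2 (valence 2) → 0 H
  atom 2: C, bond orders sum to 4 (valence 4) → 0 H
  atom 3: O, bond orders sum to 1 (valence 2) → 1 H
  atom 4: C, bond orders sum to 4 (valence 4) → 0 H
  atom 5: C with explicit H count 1
  atom 6: C, bond orders sum to 4 (valence 4) → 0 H
  atom 7: C, bond orders sum to 4 (valence 4) → 0 H
  atom 8: O, bond orders sum to 2 (valence 2) → 0 H
  atom 9: C, bond orders sum to 1 (valence 4) → 3 H
  atom 10: N, bond orders sum to 2 (valence 3) → 1 H
  atom 11: C, bond orders sum to 4 (valence 4) → 0 H
  atom 12: N, bond orders sum to 1 (valence 3) → 2 H
Totals → C:7, H:8, N:2, O:3.

C7H8N2O3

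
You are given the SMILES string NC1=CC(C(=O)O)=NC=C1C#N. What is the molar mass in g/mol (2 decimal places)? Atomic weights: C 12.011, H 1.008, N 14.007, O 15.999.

163.14 g/mol

First, the molecular formula is C7H5N3O2 (counting implicit H from valence).
  C: 7 × 12.011 = 84.077
  H: 5 × 1.008 = 5.040
  N: 3 × 14.007 = 42.021
  O: 2 × 15.999 = 31.998
Sum: 7×12.011 + 5×1.008 + 3×14.007 + 2×15.999 = 163.136 → 163.14 g/mol.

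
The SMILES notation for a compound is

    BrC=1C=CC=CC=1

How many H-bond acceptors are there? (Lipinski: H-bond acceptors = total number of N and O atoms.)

N atoms: 0; O atoms: 0.
Lipinski HBA = 0 + 0 = 0.

0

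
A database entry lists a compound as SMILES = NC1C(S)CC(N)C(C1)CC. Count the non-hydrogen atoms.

11

Every atom symbol written in the SMILES (organic subset) is one heavy atom; implicit H are not written.
Heavy atoms by element → C:8, N:2, S:1.
Total: 11.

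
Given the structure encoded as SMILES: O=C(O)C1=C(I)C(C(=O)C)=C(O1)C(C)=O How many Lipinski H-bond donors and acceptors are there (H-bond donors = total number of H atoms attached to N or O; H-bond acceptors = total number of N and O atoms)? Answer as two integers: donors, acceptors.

1, 5

Donors: find every N or O and count the H atoms it carries.
  atom 1 (O): bond orders sum to 2 → 0 H
  atom 3 (O): bond orders sum to 1 → 1 H
  atom 9 (O): bond orders sum to 2 → 0 H
  atom 12 (O): bond orders sum to 2 → 0 H
  atom 15 (O): bond orders sum to 2 → 0 H
Lipinski HBD = 1.
Acceptors: N atoms = 0, O atoms = 5 → HBA = 5.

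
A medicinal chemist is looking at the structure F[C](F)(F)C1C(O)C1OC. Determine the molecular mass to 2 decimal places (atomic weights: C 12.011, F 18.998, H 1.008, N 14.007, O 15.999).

156.10 g/mol

First, the molecular formula is C5H7F3O2 (counting implicit H from valence).
  C: 5 × 12.011 = 60.055
  F: 3 × 18.998 = 56.994
  H: 7 × 1.008 = 7.056
  O: 2 × 15.999 = 31.998
Sum: 5×12.011 + 3×18.998 + 7×1.008 + 2×15.999 = 156.103 → 156.10 g/mol.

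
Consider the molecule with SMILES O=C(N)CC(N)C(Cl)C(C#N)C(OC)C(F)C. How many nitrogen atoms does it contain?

3

Scan the SMILES for N atoms (remember two-letter symbols like Cl and Br are single atoms).
Nitrogen count: 3.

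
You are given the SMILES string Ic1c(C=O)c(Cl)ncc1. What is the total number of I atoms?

1

Scan the SMILES for I atoms (remember two-letter symbols like Cl and Br are single atoms).
Iodine count: 1.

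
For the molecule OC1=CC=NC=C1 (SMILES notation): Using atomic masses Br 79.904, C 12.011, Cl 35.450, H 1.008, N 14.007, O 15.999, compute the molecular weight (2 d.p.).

First, the molecular formula is C5H5NO (counting implicit H from valence).
  C: 5 × 12.011 = 60.055
  H: 5 × 1.008 = 5.040
  N: 1 × 14.007 = 14.007
  O: 1 × 15.999 = 15.999
Sum: 5×12.011 + 5×1.008 + 1×14.007 + 1×15.999 = 95.101 → 95.10 g/mol.

95.10 g/mol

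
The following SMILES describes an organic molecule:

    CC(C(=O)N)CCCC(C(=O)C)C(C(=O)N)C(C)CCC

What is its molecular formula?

Walk through each heavy atom and fill implicit hydrogens from standard valence (C 4, N 3, O 2, S 2, halogen 1):
  atom 1: C, bond orders sum to 1 (valence 4) → 3 H
  atom 2: C, bond orders sum to 3 (valence 4) → 1 H
  atom 3: C, bond orders sum to 4 (valence 4) → 0 H
  atom 4: O, bond orders sum to 2 (valence 2) → 0 H
  atom 5: N, bond orders sum to 1 (valence 3) → 2 H
  atom 6: C, bond orders sum to 2 (valence 4) → 2 H
  atom 7: C, bond orders sum to 2 (valence 4) → 2 H
  atom 8: C, bond orders sum to 2 (valence 4) → 2 H
  atom 9: C, bond orders sum to 3 (valence 4) → 1 H
  atom 10: C, bond orders sum to 4 (valence 4) → 0 H
  atom 11: O, bond orders sum to 2 (valence 2) → 0 H
  atom 12: C, bond orders sum to 1 (valence 4) → 3 H
  atom 13: C, bond orders sum to 3 (valence 4) → 1 H
  atom 14: C, bond orders sum to 4 (valence 4) → 0 H
  atom 15: O, bond orders sum to 2 (valence 2) → 0 H
  atom 16: N, bond orders sum to 1 (valence 3) → 2 H
  atom 17: C, bond orders sum to 3 (valence 4) → 1 H
  atom 18: C, bond orders sum to 1 (valence 4) → 3 H
  atom 19: C, bond orders sum to 2 (valence 4) → 2 H
  atom 20: C, bond orders sum to 2 (valence 4) → 2 H
  atom 21: C, bond orders sum to 1 (valence 4) → 3 H
Totals → C:16, H:30, N:2, O:3.

C16H30N2O3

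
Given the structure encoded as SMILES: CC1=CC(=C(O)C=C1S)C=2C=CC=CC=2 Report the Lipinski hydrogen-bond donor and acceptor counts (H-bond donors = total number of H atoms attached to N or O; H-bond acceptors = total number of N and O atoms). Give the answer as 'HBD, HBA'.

1, 1

Donors: find every N or O and count the H atoms it carries.
  atom 6 (O): bond orders sum to 1 → 1 H
Lipinski HBD = 1.
Acceptors: N atoms = 0, O atoms = 1 → HBA = 1.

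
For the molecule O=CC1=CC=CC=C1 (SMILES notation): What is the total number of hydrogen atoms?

6

Walk through each heavy atom and fill implicit hydrogens from standard valence (C 4, N 3, O 2, S 2, halogen 1):
  atom 1: O, bond orders sum to 2 (valence 2) → 0 H
  atom 2: C, bond orders sum to 3 (valence 4) → 1 H
  atom 3: C, bond orders sum to 4 (valence 4) → 0 H
  atom 4: C, bond orders sum to 3 (valence 4) → 1 H
  atom 5: C, bond orders sum to 3 (valence 4) → 1 H
  atom 6: C, bond orders sum to 3 (valence 4) → 1 H
  atom 7: C, bond orders sum to 3 (valence 4) → 1 H
  atom 8: C, bond orders sum to 3 (valence 4) → 1 H
Total hydrogens: 6.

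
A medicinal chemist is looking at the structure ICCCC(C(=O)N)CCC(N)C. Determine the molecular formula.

C9H19IN2O

Walk through each heavy atom and fill implicit hydrogens from standard valence (C 4, N 3, O 2, S 2, halogen 1):
  atom 1: I (halogen, monovalent) → 0 H
  atom 2: C, bond orders sum to 2 (valence 4) → 2 H
  atom 3: C, bond orders sum to 2 (valence 4) → 2 H
  atom 4: C, bond orders sum to 2 (valence 4) → 2 H
  atom 5: C, bond orders sum to 3 (valence 4) → 1 H
  atom 6: C, bond orders sum to 4 (valence 4) → 0 H
  atom 7: O, bond orders sum to 2 (valence 2) → 0 H
  atom 8: N, bond orders sum to 1 (valence 3) → 2 H
  atom 9: C, bond orders sum to 2 (valence 4) → 2 H
  atom 10: C, bond orders sum to 2 (valence 4) → 2 H
  atom 11: C, bond orders sum to 3 (valence 4) → 1 H
  atom 12: N, bond orders sum to 1 (valence 3) → 2 H
  atom 13: C, bond orders sum to 1 (valence 4) → 3 H
Totals → C:9, H:19, I:1, N:2, O:1.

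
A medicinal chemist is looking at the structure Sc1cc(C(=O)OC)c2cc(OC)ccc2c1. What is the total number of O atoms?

Scan the SMILES for O atoms (remember two-letter symbols like Cl and Br are single atoms).
Oxygen count: 3.

3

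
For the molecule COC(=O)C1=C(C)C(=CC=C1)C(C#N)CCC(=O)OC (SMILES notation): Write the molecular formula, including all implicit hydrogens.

Walk through each heavy atom and fill implicit hydrogens from standard valence (C 4, N 3, O 2, S 2, halogen 1):
  atom 1: C, bond orders sum to 1 (valence 4) → 3 H
  atom 2: O, bond orders sum to 2 (valence 2) → 0 H
  atom 3: C, bond orders sum to 4 (valence 4) → 0 H
  atom 4: O, bond orders sum to 2 (valence 2) → 0 H
  atom 5: C, bond orders sum to 4 (valence 4) → 0 H
  atom 6: C, bond orders sum to 4 (valence 4) → 0 H
  atom 7: C, bond orders sum to 1 (valence 4) → 3 H
  atom 8: C, bond orders sum to 4 (valence 4) → 0 H
  atom 9: C, bond orders sum to 3 (valence 4) → 1 H
  atom 10: C, bond orders sum to 3 (valence 4) → 1 H
  atom 11: C, bond orders sum to 3 (valence 4) → 1 H
  atom 12: C, bond orders sum to 3 (valence 4) → 1 H
  atom 13: C, bond orders sum to 4 (valence 4) → 0 H
  atom 14: N, bond orders sum to 3 (valence 3) → 0 H
  atom 15: C, bond orders sum to 2 (valence 4) → 2 H
  atom 16: C, bond orders sum to 2 (valence 4) → 2 H
  atom 17: C, bond orders sum to 4 (valence 4) → 0 H
  atom 18: O, bond orders sum to 2 (valence 2) → 0 H
  atom 19: O, bond orders sum to 2 (valence 2) → 0 H
  atom 20: C, bond orders sum to 1 (valence 4) → 3 H
Totals → C:15, H:17, N:1, O:4.

C15H17NO4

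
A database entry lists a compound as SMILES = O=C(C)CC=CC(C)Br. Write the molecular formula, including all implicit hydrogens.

Walk through each heavy atom and fill implicit hydrogens from standard valence (C 4, N 3, O 2, S 2, halogen 1):
  atom 1: O, bond orders sum to 2 (valence 2) → 0 H
  atom 2: C, bond orders sum to 4 (valence 4) → 0 H
  atom 3: C, bond orders sum to 1 (valence 4) → 3 H
  atom 4: C, bond orders sum to 2 (valence 4) → 2 H
  atom 5: C, bond orders sum to 3 (valence 4) → 1 H
  atom 6: C, bond orders sum to 3 (valence 4) → 1 H
  atom 7: C, bond orders sum to 3 (valence 4) → 1 H
  atom 8: C, bond orders sum to 1 (valence 4) → 3 H
  atom 9: Br (halogen, monovalent) → 0 H
Totals → C:7, H:11, Br:1, O:1.

C7H11BrO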